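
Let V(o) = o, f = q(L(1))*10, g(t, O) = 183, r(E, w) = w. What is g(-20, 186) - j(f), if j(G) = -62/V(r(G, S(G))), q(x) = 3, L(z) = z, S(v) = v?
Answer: 2776/15 ≈ 185.07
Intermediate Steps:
f = 30 (f = 3*10 = 30)
j(G) = -62/G
g(-20, 186) - j(f) = 183 - (-62)/30 = 183 - 1*(-31/15) = 183 + 31/15 = 2776/15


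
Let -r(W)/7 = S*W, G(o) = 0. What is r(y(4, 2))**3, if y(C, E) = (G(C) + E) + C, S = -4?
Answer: 4741632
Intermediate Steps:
y(C, E) = C + E (y(C, E) = (0 + E) + C = E + C = C + E)
r(W) = 28*W (r(W) = -(-28)*W = 28*W)
r(y(4, 2))**3 = (28*(4 + 2))**3 = (28*6)**3 = 168**3 = 4741632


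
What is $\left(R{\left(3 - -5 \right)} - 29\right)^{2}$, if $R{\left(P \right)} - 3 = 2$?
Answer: $576$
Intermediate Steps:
$R{\left(P \right)} = 5$ ($R{\left(P \right)} = 3 + 2 = 5$)
$\left(R{\left(3 - -5 \right)} - 29\right)^{2} = \left(5 - 29\right)^{2} = \left(-24\right)^{2} = 576$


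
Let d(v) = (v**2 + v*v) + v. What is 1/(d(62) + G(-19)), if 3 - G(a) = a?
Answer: 1/7772 ≈ 0.00012867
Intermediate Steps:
d(v) = v + 2*v**2 (d(v) = (v**2 + v**2) + v = 2*v**2 + v = v + 2*v**2)
G(a) = 3 - a
1/(d(62) + G(-19)) = 1/(62*(1 + 2*62) + (3 - 1*(-19))) = 1/(62*(1 + 124) + (3 + 19)) = 1/(62*125 + 22) = 1/(7750 + 22) = 1/7772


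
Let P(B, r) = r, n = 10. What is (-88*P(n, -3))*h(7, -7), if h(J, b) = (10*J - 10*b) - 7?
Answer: 35112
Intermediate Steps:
h(J, b) = -7 - 10*b + 10*J (h(J, b) = (-10*b + 10*J) - 7 = -7 - 10*b + 10*J)
(-88*P(n, -3))*h(7, -7) = (-88*(-3))*(-7 - 10*(-7) + 10*7) = 264*(-7 + 70 + 70) = 264*133 = 35112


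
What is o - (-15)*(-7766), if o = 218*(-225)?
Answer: -165540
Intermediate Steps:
o = -49050
o - (-15)*(-7766) = -49050 - (-15)*(-7766) = -49050 - 1*116490 = -49050 - 116490 = -165540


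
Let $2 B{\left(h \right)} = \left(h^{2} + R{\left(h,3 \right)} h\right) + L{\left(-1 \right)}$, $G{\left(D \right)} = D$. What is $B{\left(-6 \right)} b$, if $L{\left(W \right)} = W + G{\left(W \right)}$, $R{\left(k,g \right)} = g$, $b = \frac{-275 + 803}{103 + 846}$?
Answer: $\frac{4224}{949} \approx 4.451$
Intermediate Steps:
$b = \frac{528}{949} \approx 0.55638$
$L{\left(W \right)} = 2 W$ ($L{\left(W \right)} = W + W = 2 W$)
$B{\left(h \right)} = -1 + \frac{h^{2}}{2} + \frac{3 h}{2}$ ($B{\left(h \right)} = \frac{\left(h^{2} + 3 h\right) + 2 \left(-1\right)}{2} = \frac{\left(h^{2} + 3 h\right) - 2}{2} = \frac{-2 + h^{2} + 3 h}{2} = -1 + \frac{h^{2}}{2} + \frac{3 h}{2}$)
$B{\left(-6 \right)} b = \left(-1 + \frac{\left(-6\right)^{2}}{2} + \frac{3}{2} \left(-6\right)\right) \frac{528}{949} = \left(-1 + \frac{1}{2} \cdot 36 - 9\right) \frac{528}{949} = \left(-1 + 18 - 9\right) \frac{528}{949} = 8 \cdot \frac{528}{949} = \frac{4224}{949}$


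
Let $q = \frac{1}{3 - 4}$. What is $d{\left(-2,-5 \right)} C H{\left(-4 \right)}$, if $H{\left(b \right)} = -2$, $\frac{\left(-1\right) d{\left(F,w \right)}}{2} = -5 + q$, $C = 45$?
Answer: $-1080$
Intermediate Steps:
$q = -1$ ($q = \frac{1}{-1} = -1$)
$d{\left(F,w \right)} = 12$ ($d{\left(F,w \right)} = - 2 \left(-5 - 1\right) = \left(-2\right) \left(-6\right) = 12$)
$d{\left(-2,-5 \right)} C H{\left(-4 \right)} = 12 \cdot 45 \left(-2\right) = 540 \left(-2\right) = -1080$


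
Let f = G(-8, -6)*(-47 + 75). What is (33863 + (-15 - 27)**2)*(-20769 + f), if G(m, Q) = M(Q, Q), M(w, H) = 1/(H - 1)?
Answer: -740079671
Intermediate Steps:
M(w, H) = 1/(-1 + H)
G(m, Q) = 1/(-1 + Q)
f = -4 (f = (-47 + 75)/(-1 - 6) = 28/(-7) = -1/7*28 = -4)
(33863 + (-15 - 27)**2)*(-20769 + f) = (33863 + (-15 - 27)**2)*(-20769 - 4) = (33863 + (-42)**2)*(-20773) = (33863 + 1764)*(-20773) = 35627*(-20773) = -740079671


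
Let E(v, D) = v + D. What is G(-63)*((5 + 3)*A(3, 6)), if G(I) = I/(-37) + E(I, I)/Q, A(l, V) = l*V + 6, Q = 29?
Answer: -544320/1073 ≈ -507.29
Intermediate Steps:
E(v, D) = D + v
A(l, V) = 6 + V*l (A(l, V) = V*l + 6 = 6 + V*l)
G(I) = 45*I/1073 (G(I) = I/(-37) + (I + I)/29 = I*(-1/37) + (2*I)*(1/29) = -I/37 + 2*I/29 = 45*I/1073)
G(-63)*((5 + 3)*A(3, 6)) = ((45/1073)*(-63))*((5 + 3)*(6 + 6*3)) = -22680*(6 + 18)/1073 = -22680*24/1073 = -2835/1073*192 = -544320/1073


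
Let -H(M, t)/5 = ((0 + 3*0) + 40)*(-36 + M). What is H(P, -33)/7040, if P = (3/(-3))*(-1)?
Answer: 175/176 ≈ 0.99432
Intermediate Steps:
P = 1 (P = (3*(-⅓))*(-1) = -1*(-1) = 1)
H(M, t) = 7200 - 200*M (H(M, t) = -5*((0 + 3*0) + 40)*(-36 + M) = -5*((0 + 0) + 40)*(-36 + M) = -5*(0 + 40)*(-36 + M) = -200*(-36 + M) = -5*(-1440 + 40*M) = 7200 - 200*M)
H(P, -33)/7040 = (7200 - 200*1)/7040 = (7200 - 200)*(1/7040) = 7000*(1/7040) = 175/176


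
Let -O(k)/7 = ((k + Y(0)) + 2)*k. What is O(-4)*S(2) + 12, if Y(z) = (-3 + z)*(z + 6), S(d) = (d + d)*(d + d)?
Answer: -8948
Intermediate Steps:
S(d) = 4*d**2 (S(d) = (2*d)*(2*d) = 4*d**2)
Y(z) = (-3 + z)*(6 + z)
O(k) = -7*k*(-16 + k) (O(k) = -7*((k + (-18 + 0**2 + 3*0)) + 2)*k = -7*((k + (-18 + 0 + 0)) + 2)*k = -7*((k - 18) + 2)*k = -7*((-18 + k) + 2)*k = -7*(-16 + k)*k = -7*k*(-16 + k))
O(-4)*S(2) + 12 = (7*(-4)*(16 - 1*(-4)))*(4*2**2) + 12 = (7*(-4)*(16 + 4))*(4*4) + 12 = (7*(-4)*20)*16 + 12 = -560*16 + 12 = -8960 + 12 = -8948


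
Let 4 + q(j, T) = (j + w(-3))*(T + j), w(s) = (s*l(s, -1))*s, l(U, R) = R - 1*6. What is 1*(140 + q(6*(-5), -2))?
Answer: 3112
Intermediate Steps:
l(U, R) = -6 + R (l(U, R) = R - 6 = -6 + R)
w(s) = -7*s² (w(s) = (s*(-6 - 1))*s = (s*(-7))*s = (-7*s)*s = -7*s²)
q(j, T) = -4 + (-63 + j)*(T + j) (q(j, T) = -4 + (j - 7*(-3)²)*(T + j) = -4 + (j - 7*9)*(T + j) = -4 + (j - 63)*(T + j) = -4 + (-63 + j)*(T + j))
1*(140 + q(6*(-5), -2)) = 1*(140 + (-4 + (6*(-5))² - 63*(-2) - 378*(-5) - 12*(-5))) = 1*(140 + (-4 + (-30)² + 126 - 63*(-30) - 2*(-30))) = 1*(140 + (-4 + 900 + 126 + 1890 + 60)) = 1*(140 + 2972) = 1*3112 = 3112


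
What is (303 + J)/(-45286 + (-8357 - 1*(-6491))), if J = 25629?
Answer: -6483/11788 ≈ -0.54997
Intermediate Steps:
(303 + J)/(-45286 + (-8357 - 1*(-6491))) = (303 + 25629)/(-45286 + (-8357 - 1*(-6491))) = 25932/(-45286 + (-8357 + 6491)) = 25932/(-45286 - 1866) = 25932/(-47152) = 25932*(-1/47152) = -6483/11788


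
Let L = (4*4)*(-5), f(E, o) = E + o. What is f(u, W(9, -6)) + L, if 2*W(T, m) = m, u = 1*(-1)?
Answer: -84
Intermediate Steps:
u = -1
W(T, m) = m/2
L = -80 (L = 16*(-5) = -80)
f(u, W(9, -6)) + L = (-1 + (1/2)*(-6)) - 80 = (-1 - 3) - 80 = -4 - 80 = -84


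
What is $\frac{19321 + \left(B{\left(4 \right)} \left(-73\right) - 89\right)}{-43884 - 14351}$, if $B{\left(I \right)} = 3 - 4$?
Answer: $- \frac{3861}{11647} \approx -0.3315$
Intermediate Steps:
$B{\left(I \right)} = -1$
$\frac{19321 + \left(B{\left(4 \right)} \left(-73\right) - 89\right)}{-43884 - 14351} = \frac{19321 - 16}{-43884 - 14351} = \frac{19321 + \left(73 - 89\right)}{-58235} = \left(19321 - 16\right) \left(- \frac{1}{58235}\right) = 19305 \left(- \frac{1}{58235}\right) = - \frac{3861}{11647}$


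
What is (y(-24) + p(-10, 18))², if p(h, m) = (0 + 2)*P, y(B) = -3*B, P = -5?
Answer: 3844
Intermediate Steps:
p(h, m) = -10 (p(h, m) = (0 + 2)*(-5) = 2*(-5) = -10)
(y(-24) + p(-10, 18))² = (-3*(-24) - 10)² = (72 - 10)² = 62² = 3844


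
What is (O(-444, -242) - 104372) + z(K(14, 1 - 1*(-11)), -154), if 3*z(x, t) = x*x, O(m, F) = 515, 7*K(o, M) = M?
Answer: -5088945/49 ≈ -1.0386e+5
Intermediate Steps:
K(o, M) = M/7
z(x, t) = x²/3 (z(x, t) = (x*x)/3 = x²/3)
(O(-444, -242) - 104372) + z(K(14, 1 - 1*(-11)), -154) = (515 - 104372) + ((1 - 1*(-11))/7)²/3 = -103857 + ((1 + 11)/7)²/3 = -103857 + ((⅐)*12)²/3 = -103857 + (12/7)²/3 = -103857 + (⅓)*(144/49) = -103857 + 48/49 = -5088945/49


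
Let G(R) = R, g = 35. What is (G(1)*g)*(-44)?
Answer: -1540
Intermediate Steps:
(G(1)*g)*(-44) = (1*35)*(-44) = 35*(-44) = -1540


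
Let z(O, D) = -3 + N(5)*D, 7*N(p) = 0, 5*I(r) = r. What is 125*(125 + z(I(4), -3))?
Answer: 15250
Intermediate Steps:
I(r) = r/5
N(p) = 0 (N(p) = (1/7)*0 = 0)
z(O, D) = -3 (z(O, D) = -3 + 0*D = -3 + 0 = -3)
125*(125 + z(I(4), -3)) = 125*(125 - 3) = 125*122 = 15250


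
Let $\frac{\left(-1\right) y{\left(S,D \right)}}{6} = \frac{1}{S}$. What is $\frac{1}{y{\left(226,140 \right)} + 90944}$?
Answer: $\frac{113}{10276669} \approx 1.0996 \cdot 10^{-5}$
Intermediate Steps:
$y{\left(S,D \right)} = - \frac{6}{S}$
$\frac{1}{y{\left(226,140 \right)} + 90944} = \frac{1}{- \frac{6}{226} + 90944} = \frac{1}{\left(-6\right) \frac{1}{226} + 90944} = \frac{1}{- \frac{3}{113} + 90944} = \frac{1}{\frac{10276669}{113}} = \frac{113}{10276669}$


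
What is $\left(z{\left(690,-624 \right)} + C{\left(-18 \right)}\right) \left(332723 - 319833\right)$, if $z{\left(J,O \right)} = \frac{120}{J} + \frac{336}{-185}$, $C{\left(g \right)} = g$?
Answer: $- \frac{215464084}{851} \approx -2.5319 \cdot 10^{5}$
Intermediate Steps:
$z{\left(J,O \right)} = - \frac{336}{185} + \frac{120}{J}$ ($z{\left(J,O \right)} = \frac{120}{J} + 336 \left(- \frac{1}{185}\right) = \frac{120}{J} - \frac{336}{185} = - \frac{336}{185} + \frac{120}{J}$)
$\left(z{\left(690,-624 \right)} + C{\left(-18 \right)}\right) \left(332723 - 319833\right) = \left(\left(- \frac{336}{185} + \frac{120}{690}\right) - 18\right) \left(332723 - 319833\right) = \left(\left(- \frac{336}{185} + 120 \cdot \frac{1}{690}\right) - 18\right) 12890 = \left(\left(- \frac{336}{185} + \frac{4}{23}\right) - 18\right) 12890 = \left(- \frac{6988}{4255} - 18\right) 12890 = \left(- \frac{83578}{4255}\right) 12890 = - \frac{215464084}{851}$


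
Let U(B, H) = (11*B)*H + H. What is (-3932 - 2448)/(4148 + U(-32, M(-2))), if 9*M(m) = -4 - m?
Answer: -3190/2113 ≈ -1.5097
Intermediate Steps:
M(m) = -4/9 - m/9 (M(m) = (-4 - m)/9 = -4/9 - m/9)
U(B, H) = H + 11*B*H (U(B, H) = 11*B*H + H = H + 11*B*H)
(-3932 - 2448)/(4148 + U(-32, M(-2))) = (-3932 - 2448)/(4148 + (-4/9 - ⅑*(-2))*(1 + 11*(-32))) = -6380/(4148 + (-4/9 + 2/9)*(1 - 352)) = -6380/(4148 - 2/9*(-351)) = -6380/(4148 + 78) = -6380/4226 = -6380*1/4226 = -3190/2113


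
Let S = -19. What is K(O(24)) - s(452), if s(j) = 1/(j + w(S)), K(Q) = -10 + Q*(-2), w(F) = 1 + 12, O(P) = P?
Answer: -26971/465 ≈ -58.002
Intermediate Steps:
w(F) = 13
K(Q) = -10 - 2*Q
s(j) = 1/(13 + j) (s(j) = 1/(j + 13) = 1/(13 + j))
K(O(24)) - s(452) = (-10 - 2*24) - 1/(13 + 452) = (-10 - 48) - 1/465 = -58 - 1*1/465 = -58 - 1/465 = -26971/465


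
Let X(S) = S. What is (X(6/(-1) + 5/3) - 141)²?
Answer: 190096/9 ≈ 21122.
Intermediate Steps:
(X(6/(-1) + 5/3) - 141)² = ((6/(-1) + 5/3) - 141)² = ((6*(-1) + 5*(⅓)) - 141)² = ((-6 + 5/3) - 141)² = (-13/3 - 141)² = (-436/3)² = 190096/9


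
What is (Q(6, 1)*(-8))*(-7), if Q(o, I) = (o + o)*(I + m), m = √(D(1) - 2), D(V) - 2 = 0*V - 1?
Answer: 672 + 672*I ≈ 672.0 + 672.0*I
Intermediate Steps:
D(V) = 1 (D(V) = 2 + (0*V - 1) = 2 + (0 - 1) = 2 - 1 = 1)
m = I (m = √(1 - 2) = √(-1) = I ≈ 1.0*I)
Q(o, I) = 2*o*(I + I) (Q(o, I) = (o + o)*(I + I) = (2*o)*(I + I) = 2*o*(I + I))
(Q(6, 1)*(-8))*(-7) = ((2*6*(I + 1))*(-8))*(-7) = ((2*6*(1 + I))*(-8))*(-7) = ((12 + 12*I)*(-8))*(-7) = (-96 - 96*I)*(-7) = 672 + 672*I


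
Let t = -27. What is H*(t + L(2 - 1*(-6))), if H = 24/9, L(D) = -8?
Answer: -280/3 ≈ -93.333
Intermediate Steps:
H = 8/3 (H = 24*(1/9) = 8/3 ≈ 2.6667)
H*(t + L(2 - 1*(-6))) = 8*(-27 - 8)/3 = (8/3)*(-35) = -280/3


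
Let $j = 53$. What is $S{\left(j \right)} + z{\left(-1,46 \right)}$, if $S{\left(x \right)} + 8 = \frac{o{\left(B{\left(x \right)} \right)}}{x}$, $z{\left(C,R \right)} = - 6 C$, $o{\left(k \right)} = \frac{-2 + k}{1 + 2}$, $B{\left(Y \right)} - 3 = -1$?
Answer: $-2$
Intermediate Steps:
$B{\left(Y \right)} = 2$ ($B{\left(Y \right)} = 3 - 1 = 2$)
$o{\left(k \right)} = - \frac{2}{3} + \frac{k}{3}$ ($o{\left(k \right)} = \frac{-2 + k}{3} = \left(-2 + k\right) \frac{1}{3} = - \frac{2}{3} + \frac{k}{3}$)
$S{\left(x \right)} = -8$ ($S{\left(x \right)} = -8 + \frac{- \frac{2}{3} + \frac{1}{3} \cdot 2}{x} = -8 + \frac{- \frac{2}{3} + \frac{2}{3}}{x} = -8 + \frac{0}{x} = -8 + 0 = -8$)
$S{\left(j \right)} + z{\left(-1,46 \right)} = -8 - -6 = -8 + 6 = -2$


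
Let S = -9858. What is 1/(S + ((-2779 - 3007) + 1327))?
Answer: -1/14317 ≈ -6.9847e-5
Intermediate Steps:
1/(S + ((-2779 - 3007) + 1327)) = 1/(-9858 + ((-2779 - 3007) + 1327)) = 1/(-9858 + (-5786 + 1327)) = 1/(-9858 - 4459) = 1/(-14317) = -1/14317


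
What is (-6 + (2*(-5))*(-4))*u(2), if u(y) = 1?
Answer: 34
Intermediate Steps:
(-6 + (2*(-5))*(-4))*u(2) = (-6 + (2*(-5))*(-4))*1 = (-6 - 10*(-4))*1 = (-6 + 40)*1 = 34*1 = 34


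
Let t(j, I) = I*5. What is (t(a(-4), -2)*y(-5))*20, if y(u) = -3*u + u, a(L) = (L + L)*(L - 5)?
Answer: -2000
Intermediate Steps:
a(L) = 2*L*(-5 + L) (a(L) = (2*L)*(-5 + L) = 2*L*(-5 + L))
t(j, I) = 5*I
y(u) = -2*u
(t(a(-4), -2)*y(-5))*20 = ((5*(-2))*(-2*(-5)))*20 = -10*10*20 = -100*20 = -2000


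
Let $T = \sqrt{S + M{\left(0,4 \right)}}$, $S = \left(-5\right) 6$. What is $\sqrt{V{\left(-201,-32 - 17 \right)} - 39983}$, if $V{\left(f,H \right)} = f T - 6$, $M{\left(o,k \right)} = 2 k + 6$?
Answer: $\sqrt{-39989 - 804 i} \approx 2.01 - 199.98 i$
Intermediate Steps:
$S = -30$
$M{\left(o,k \right)} = 6 + 2 k$
$T = 4 i$ ($T = \sqrt{-30 + \left(6 + 2 \cdot 4\right)} = \sqrt{-30 + \left(6 + 8\right)} = \sqrt{-30 + 14} = \sqrt{-16} = 4 i \approx 4.0 i$)
$V{\left(f,H \right)} = -6 + 4 i f$ ($V{\left(f,H \right)} = f 4 i - 6 = 4 i f - 6 = -6 + 4 i f$)
$\sqrt{V{\left(-201,-32 - 17 \right)} - 39983} = \sqrt{\left(-6 + 4 i \left(-201\right)\right) - 39983} = \sqrt{\left(-6 - 804 i\right) - 39983} = \sqrt{-39989 - 804 i}$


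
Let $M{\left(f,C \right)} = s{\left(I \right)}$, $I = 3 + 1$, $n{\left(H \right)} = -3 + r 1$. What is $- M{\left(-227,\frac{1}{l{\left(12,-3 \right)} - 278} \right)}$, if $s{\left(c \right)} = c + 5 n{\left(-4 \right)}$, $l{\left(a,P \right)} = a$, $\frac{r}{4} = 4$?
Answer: $-69$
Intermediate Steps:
$r = 16$ ($r = 4 \cdot 4 = 16$)
$n{\left(H \right)} = 13$ ($n{\left(H \right)} = -3 + 16 \cdot 1 = -3 + 16 = 13$)
$I = 4$
$s{\left(c \right)} = 65 + c$ ($s{\left(c \right)} = c + 5 \cdot 13 = c + 65 = 65 + c$)
$M{\left(f,C \right)} = 69$ ($M{\left(f,C \right)} = 65 + 4 = 69$)
$- M{\left(-227,\frac{1}{l{\left(12,-3 \right)} - 278} \right)} = \left(-1\right) 69 = -69$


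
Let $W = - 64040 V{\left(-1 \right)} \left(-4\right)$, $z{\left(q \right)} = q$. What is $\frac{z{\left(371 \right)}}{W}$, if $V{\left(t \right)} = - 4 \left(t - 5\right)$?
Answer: $\frac{371}{6147840} \approx 6.0346 \cdot 10^{-5}$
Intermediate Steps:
$V{\left(t \right)} = 20 - 4 t$ ($V{\left(t \right)} = - 4 \left(-5 + t\right) = 20 - 4 t$)
$W = 6147840$ ($W = - 64040 \left(20 - -4\right) \left(-4\right) = - 64040 \left(20 + 4\right) \left(-4\right) = - 64040 \cdot 24 \left(-4\right) = \left(-64040\right) \left(-96\right) = 6147840$)
$\frac{z{\left(371 \right)}}{W} = \frac{371}{6147840}$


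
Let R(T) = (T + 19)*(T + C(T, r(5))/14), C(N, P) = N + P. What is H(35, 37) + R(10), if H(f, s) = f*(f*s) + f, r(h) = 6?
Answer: 319782/7 ≈ 45683.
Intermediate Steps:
R(T) = (19 + T)*(3/7 + 15*T/14) (R(T) = (T + 19)*(T + (T + 6)/14) = (19 + T)*(T + (6 + T)*(1/14)) = (19 + T)*(T + (3/7 + T/14)) = (19 + T)*(3/7 + 15*T/14))
H(f, s) = f + s*f**2 (H(f, s) = s*f**2 + f = f + s*f**2)
H(35, 37) + R(10) = 35*(1 + 35*37) + (57/7 + (15/14)*10**2 + (291/14)*10) = 35*(1 + 1295) + (57/7 + (15/14)*100 + 1455/7) = 35*1296 + (57/7 + 750/7 + 1455/7) = 45360 + 2262/7 = 319782/7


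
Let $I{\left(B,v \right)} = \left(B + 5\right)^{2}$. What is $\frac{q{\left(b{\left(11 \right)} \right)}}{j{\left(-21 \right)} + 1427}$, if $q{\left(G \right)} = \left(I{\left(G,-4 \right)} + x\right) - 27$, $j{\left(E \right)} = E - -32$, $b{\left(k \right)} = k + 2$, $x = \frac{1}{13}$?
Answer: $\frac{1931}{9347} \approx 0.20659$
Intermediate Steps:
$x = \frac{1}{13} \approx 0.076923$
$b{\left(k \right)} = 2 + k$
$I{\left(B,v \right)} = \left(5 + B\right)^{2}$
$j{\left(E \right)} = 32 + E$ ($j{\left(E \right)} = E + 32 = 32 + E$)
$q{\left(G \right)} = - \frac{350}{13} + \left(5 + G\right)^{2}$ ($q{\left(G \right)} = \left(\left(5 + G\right)^{2} + \frac{1}{13}\right) - 27 = \left(\frac{1}{13} + \left(5 + G\right)^{2}\right) - 27 = - \frac{350}{13} + \left(5 + G\right)^{2}$)
$\frac{q{\left(b{\left(11 \right)} \right)}}{j{\left(-21 \right)} + 1427} = \frac{- \frac{350}{13} + \left(5 + \left(2 + 11\right)\right)^{2}}{\left(32 - 21\right) + 1427} = \frac{- \frac{350}{13} + \left(5 + 13\right)^{2}}{11 + 1427} = \frac{- \frac{350}{13} + 18^{2}}{1438} = \left(- \frac{350}{13} + 324\right) \frac{1}{1438} = \frac{3862}{13} \cdot \frac{1}{1438} = \frac{1931}{9347}$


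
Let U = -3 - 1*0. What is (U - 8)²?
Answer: 121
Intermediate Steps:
U = -3 (U = -3 + 0 = -3)
(U - 8)² = (-3 - 8)² = (-11)² = 121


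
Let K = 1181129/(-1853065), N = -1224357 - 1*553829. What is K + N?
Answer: -3295095421219/1853065 ≈ -1.7782e+6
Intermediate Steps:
N = -1778186 (N = -1224357 - 553829 = -1778186)
K = -1181129/1853065 (K = 1181129*(-1/1853065) = -1181129/1853065 ≈ -0.63739)
K + N = -1181129/1853065 - 1778186 = -3295095421219/1853065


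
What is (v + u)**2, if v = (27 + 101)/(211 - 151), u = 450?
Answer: 45995524/225 ≈ 2.0442e+5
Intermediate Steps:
v = 32/15 (v = 128/60 = 128*(1/60) = 32/15 ≈ 2.1333)
(v + u)**2 = (32/15 + 450)**2 = (6782/15)**2 = 45995524/225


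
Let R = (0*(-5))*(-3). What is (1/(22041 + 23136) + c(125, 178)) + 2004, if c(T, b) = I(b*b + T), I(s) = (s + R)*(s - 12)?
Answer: 45693498566530/45177 ≈ 1.0114e+9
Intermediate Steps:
R = 0 (R = 0*(-3) = 0)
I(s) = s*(-12 + s) (I(s) = (s + 0)*(s - 12) = s*(-12 + s))
c(T, b) = (T + b²)*(-12 + T + b²) (c(T, b) = (b*b + T)*(-12 + (b*b + T)) = (b² + T)*(-12 + (b² + T)) = (T + b²)*(-12 + (T + b²)) = (T + b²)*(-12 + T + b²))
(1/(22041 + 23136) + c(125, 178)) + 2004 = (1/(22041 + 23136) + ((125 + 178²)² - 12*125 - 12*178²)) + 2004 = (1/45177 + ((125 + 31684)² - 1500 - 12*31684)) + 2004 = (1/45177 + (31809² - 1500 - 380208)) + 2004 = (1/45177 + (1011812481 - 1500 - 380208)) + 2004 = (1/45177 + 1011430773) + 2004 = 45693408031822/45177 + 2004 = 45693498566530/45177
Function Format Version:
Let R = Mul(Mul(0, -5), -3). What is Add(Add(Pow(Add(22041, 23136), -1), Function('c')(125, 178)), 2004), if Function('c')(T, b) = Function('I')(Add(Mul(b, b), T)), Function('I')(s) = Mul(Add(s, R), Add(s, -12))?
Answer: Rational(45693498566530, 45177) ≈ 1.0114e+9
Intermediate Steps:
R = 0 (R = Mul(0, -3) = 0)
Function('I')(s) = Mul(s, Add(-12, s)) (Function('I')(s) = Mul(Add(s, 0), Add(s, -12)) = Mul(s, Add(-12, s)))
Function('c')(T, b) = Mul(Add(T, Pow(b, 2)), Add(-12, T, Pow(b, 2))) (Function('c')(T, b) = Mul(Add(Mul(b, b), T), Add(-12, Add(Mul(b, b), T))) = Mul(Add(Pow(b, 2), T), Add(-12, Add(Pow(b, 2), T))) = Mul(Add(T, Pow(b, 2)), Add(-12, Add(T, Pow(b, 2)))) = Mul(Add(T, Pow(b, 2)), Add(-12, T, Pow(b, 2))))
Add(Add(Pow(Add(22041, 23136), -1), Function('c')(125, 178)), 2004) = Add(Add(Pow(Add(22041, 23136), -1), Add(Pow(Add(125, Pow(178, 2)), 2), Mul(-12, 125), Mul(-12, Pow(178, 2)))), 2004) = Add(Add(Pow(45177, -1), Add(Pow(Add(125, 31684), 2), -1500, Mul(-12, 31684))), 2004) = Add(Add(Rational(1, 45177), Add(Pow(31809, 2), -1500, -380208)), 2004) = Add(Add(Rational(1, 45177), Add(1011812481, -1500, -380208)), 2004) = Add(Add(Rational(1, 45177), 1011430773), 2004) = Add(Rational(45693408031822, 45177), 2004) = Rational(45693498566530, 45177)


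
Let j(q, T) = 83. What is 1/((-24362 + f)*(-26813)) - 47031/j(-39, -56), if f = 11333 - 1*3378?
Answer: -20689919424538/36513433953 ≈ -566.64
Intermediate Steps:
f = 7955 (f = 11333 - 3378 = 7955)
1/((-24362 + f)*(-26813)) - 47031/j(-39, -56) = 1/((-24362 + 7955)*(-26813)) - 47031/83 = -1/26813/(-16407) - 47031*1/83 = -1/16407*(-1/26813) - 47031/83 = 1/439920891 - 47031/83 = -20689919424538/36513433953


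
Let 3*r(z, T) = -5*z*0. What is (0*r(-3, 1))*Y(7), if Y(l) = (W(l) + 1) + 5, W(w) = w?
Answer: 0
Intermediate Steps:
r(z, T) = 0 (r(z, T) = (-5*z*0)/3 = (⅓)*0 = 0)
Y(l) = 6 + l (Y(l) = (l + 1) + 5 = (1 + l) + 5 = 6 + l)
(0*r(-3, 1))*Y(7) = (0*0)*(6 + 7) = 0*13 = 0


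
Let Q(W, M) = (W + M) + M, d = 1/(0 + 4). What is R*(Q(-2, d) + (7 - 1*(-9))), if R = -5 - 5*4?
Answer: -725/2 ≈ -362.50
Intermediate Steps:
d = ¼ (d = 1/4 = ¼ ≈ 0.25000)
R = -25 (R = -5 - 20 = -25)
Q(W, M) = W + 2*M (Q(W, M) = (M + W) + M = W + 2*M)
R*(Q(-2, d) + (7 - 1*(-9))) = -25*((-2 + 2*(¼)) + (7 - 1*(-9))) = -25*((-2 + ½) + (7 + 9)) = -25*(-3/2 + 16) = -25*29/2 = -725/2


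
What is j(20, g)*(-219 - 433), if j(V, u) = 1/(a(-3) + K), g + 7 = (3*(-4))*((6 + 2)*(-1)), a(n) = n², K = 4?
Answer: -652/13 ≈ -50.154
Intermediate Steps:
g = 89 (g = -7 + (3*(-4))*((6 + 2)*(-1)) = -7 - 96*(-1) = -7 - 12*(-8) = -7 + 96 = 89)
j(V, u) = 1/13 (j(V, u) = 1/((-3)² + 4) = 1/(9 + 4) = 1/13)
j(20, g)*(-219 - 433) = (-219 - 433)/13 = (1/13)*(-652) = -652/13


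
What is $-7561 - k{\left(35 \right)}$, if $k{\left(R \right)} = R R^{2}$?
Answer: $-50436$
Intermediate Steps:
$k{\left(R \right)} = R^{3}$
$-7561 - k{\left(35 \right)} = -7561 - 35^{3} = -7561 - 42875 = -50436$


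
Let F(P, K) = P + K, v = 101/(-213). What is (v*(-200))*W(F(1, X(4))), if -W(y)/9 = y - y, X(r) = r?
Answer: 0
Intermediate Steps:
v = -101/213 (v = 101*(-1/213) = -101/213 ≈ -0.47418)
F(P, K) = K + P
W(y) = 0 (W(y) = -9*(y - y) = -9*0 = 0)
(v*(-200))*W(F(1, X(4))) = -101/213*(-200)*0 = (20200/213)*0 = 0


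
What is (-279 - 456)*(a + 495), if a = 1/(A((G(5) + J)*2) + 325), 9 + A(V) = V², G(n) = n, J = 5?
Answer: -260499435/716 ≈ -3.6383e+5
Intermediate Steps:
A(V) = -9 + V²
a = 1/716 (a = 1/((-9 + ((5 + 5)*2)²) + 325) = 1/((-9 + (10*2)²) + 325) = 1/((-9 + 20²) + 325) = 1/((-9 + 400) + 325) = 1/(391 + 325) = 1/716 ≈ 0.0013966)
(-279 - 456)*(a + 495) = (-279 - 456)*(1/716 + 495) = -735*354421/716 = -260499435/716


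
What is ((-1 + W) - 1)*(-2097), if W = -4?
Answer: 12582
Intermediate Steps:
((-1 + W) - 1)*(-2097) = ((-1 - 4) - 1)*(-2097) = (-5 - 1)*(-2097) = -6*(-2097) = 12582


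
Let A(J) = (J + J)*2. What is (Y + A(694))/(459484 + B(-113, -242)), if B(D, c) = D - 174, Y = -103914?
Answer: -101138/459197 ≈ -0.22025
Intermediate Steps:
B(D, c) = -174 + D
A(J) = 4*J (A(J) = (2*J)*2 = 4*J)
(Y + A(694))/(459484 + B(-113, -242)) = (-103914 + 4*694)/(459484 + (-174 - 113)) = (-103914 + 2776)/(459484 - 287) = -101138/459197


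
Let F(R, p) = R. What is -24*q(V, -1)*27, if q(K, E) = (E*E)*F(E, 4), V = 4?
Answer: 648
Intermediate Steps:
q(K, E) = E³ (q(K, E) = (E*E)*E = E²*E = E³)
-24*q(V, -1)*27 = -24*(-1)³*27 = -24*(-1)*27 = 24*27 = 648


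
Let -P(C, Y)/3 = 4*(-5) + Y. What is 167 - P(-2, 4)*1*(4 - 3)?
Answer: 119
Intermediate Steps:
P(C, Y) = 60 - 3*Y (P(C, Y) = -3*(4*(-5) + Y) = -3*(-20 + Y) = 60 - 3*Y)
167 - P(-2, 4)*1*(4 - 3) = 167 - (60 - 3*4)*1*(4 - 3) = 167 - (60 - 12)*1*1 = 167 - 48 = 119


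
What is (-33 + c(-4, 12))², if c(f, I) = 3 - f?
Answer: 676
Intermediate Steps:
(-33 + c(-4, 12))² = (-33 + (3 - 1*(-4)))² = (-33 + (3 + 4))² = (-33 + 7)² = (-26)² = 676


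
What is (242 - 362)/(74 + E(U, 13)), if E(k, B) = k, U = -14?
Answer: -2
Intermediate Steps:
(242 - 362)/(74 + E(U, 13)) = (242 - 362)/(74 - 14) = -120/60 = -120*1/60 = -2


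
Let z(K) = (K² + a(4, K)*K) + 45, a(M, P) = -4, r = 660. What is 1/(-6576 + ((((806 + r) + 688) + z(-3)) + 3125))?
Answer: -1/1231 ≈ -0.00081235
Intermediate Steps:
z(K) = 45 + K² - 4*K (z(K) = (K² - 4*K) + 45 = 45 + K² - 4*K)
1/(-6576 + ((((806 + r) + 688) + z(-3)) + 3125)) = 1/(-6576 + ((((806 + 660) + 688) + (45 + (-3)² - 4*(-3))) + 3125)) = 1/(-6576 + (((1466 + 688) + (45 + 9 + 12)) + 3125)) = 1/(-6576 + ((2154 + 66) + 3125)) = 1/(-6576 + (2220 + 3125)) = 1/(-6576 + 5345) = 1/(-1231) = -1/1231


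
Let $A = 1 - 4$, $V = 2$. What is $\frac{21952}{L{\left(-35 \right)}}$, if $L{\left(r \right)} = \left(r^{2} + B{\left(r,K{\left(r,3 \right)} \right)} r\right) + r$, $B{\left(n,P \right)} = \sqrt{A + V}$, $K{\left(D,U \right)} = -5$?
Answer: $\frac{106624}{5785} + \frac{3136 i}{5785} \approx 18.431 + 0.54209 i$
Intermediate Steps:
$A = -3$
$B{\left(n,P \right)} = i$ ($B{\left(n,P \right)} = \sqrt{-3 + 2} = \sqrt{-1} = i$)
$L{\left(r \right)} = r + r^{2} + i r$ ($L{\left(r \right)} = \left(r^{2} + i r\right) + r = r + r^{2} + i r$)
$\frac{21952}{L{\left(-35 \right)}} = \frac{21952}{\left(-35\right) \left(1 + i - 35\right)} = \frac{21952}{\left(-35\right) \left(-34 + i\right)} = \frac{21952}{1190 - 35 i} = 21952 \frac{1190 + 35 i}{1417325} = \frac{448 \left(1190 + 35 i\right)}{28925}$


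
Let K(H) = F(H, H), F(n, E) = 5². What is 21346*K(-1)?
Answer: 533650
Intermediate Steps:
F(n, E) = 25
K(H) = 25
21346*K(-1) = 21346*25 = 533650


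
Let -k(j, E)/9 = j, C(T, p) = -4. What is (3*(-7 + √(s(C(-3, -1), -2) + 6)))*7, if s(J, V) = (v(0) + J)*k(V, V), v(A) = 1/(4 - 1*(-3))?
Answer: -147 + 6*I*√777 ≈ -147.0 + 167.25*I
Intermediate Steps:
k(j, E) = -9*j
v(A) = ⅐ (v(A) = 1/(4 + 3) = 1/7 = ⅐)
s(J, V) = -9*V*(⅐ + J) (s(J, V) = (⅐ + J)*(-9*V) = -9*V*(⅐ + J))
(3*(-7 + √(s(C(-3, -1), -2) + 6)))*7 = (3*(-7 + √(-9/7*(-2)*(1 + 7*(-4)) + 6)))*7 = (3*(-7 + √(-9/7*(-2)*(1 - 28) + 6)))*7 = (3*(-7 + √(-9/7*(-2)*(-27) + 6)))*7 = (3*(-7 + √(-486/7 + 6)))*7 = (3*(-7 + √(-444/7)))*7 = (3*(-7 + 2*I*√777/7))*7 = (-21 + 6*I*√777/7)*7 = -147 + 6*I*√777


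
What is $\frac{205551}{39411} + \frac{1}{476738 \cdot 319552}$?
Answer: $\frac{3479352216050843}{667108163845504} \approx 5.2156$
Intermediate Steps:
$\frac{205551}{39411} + \frac{1}{476738 \cdot 319552} = 205551 \cdot \frac{1}{39411} + \frac{1}{476738} \cdot \frac{1}{319552} = \frac{22839}{4379} + \frac{1}{152342581376} = \frac{3479352216050843}{667108163845504}$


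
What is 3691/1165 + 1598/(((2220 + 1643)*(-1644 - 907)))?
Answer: 36371145813/11480507645 ≈ 3.1681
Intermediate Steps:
3691/1165 + 1598/(((2220 + 1643)*(-1644 - 907))) = 3691*(1/1165) + 1598/((3863*(-2551))) = 3691/1165 + 1598/(-9854513) = 3691/1165 + 1598*(-1/9854513) = 3691/1165 - 1598/9854513 = 36371145813/11480507645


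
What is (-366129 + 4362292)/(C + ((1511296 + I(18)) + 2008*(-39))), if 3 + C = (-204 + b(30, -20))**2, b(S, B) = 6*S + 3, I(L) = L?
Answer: 3996163/1433440 ≈ 2.7878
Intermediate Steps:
b(S, B) = 3 + 6*S
C = 438 (C = -3 + (-204 + (3 + 6*30))**2 = -3 + (-204 + (3 + 180))**2 = -3 + (-204 + 183)**2 = -3 + (-21)**2 = -3 + 441 = 438)
(-366129 + 4362292)/(C + ((1511296 + I(18)) + 2008*(-39))) = (-366129 + 4362292)/(438 + ((1511296 + 18) + 2008*(-39))) = 3996163/(438 + (1511314 - 78312)) = 3996163/(438 + 1433002) = 3996163/1433440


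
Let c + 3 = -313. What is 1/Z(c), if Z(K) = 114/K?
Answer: -158/57 ≈ -2.7719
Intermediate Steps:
c = -316 (c = -3 - 313 = -316)
1/Z(c) = 1/(114/(-316)) = 1/(114*(-1/316)) = 1/(-57/158) = -158/57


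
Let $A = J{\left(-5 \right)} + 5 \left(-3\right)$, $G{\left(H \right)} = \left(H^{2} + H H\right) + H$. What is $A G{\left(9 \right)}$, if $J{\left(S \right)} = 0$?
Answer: $-2565$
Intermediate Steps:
$G{\left(H \right)} = H + 2 H^{2}$ ($G{\left(H \right)} = \left(H^{2} + H^{2}\right) + H = 2 H^{2} + H = H + 2 H^{2}$)
$A = -15$ ($A = 0 + 5 \left(-3\right) = 0 - 15 = -15$)
$A G{\left(9 \right)} = - 15 \cdot 9 \left(1 + 2 \cdot 9\right) = - 15 \cdot 9 \left(1 + 18\right) = - 15 \cdot 9 \cdot 19 = \left(-15\right) 171 = -2565$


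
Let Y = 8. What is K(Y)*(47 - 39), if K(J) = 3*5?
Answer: 120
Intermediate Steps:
K(J) = 15
K(Y)*(47 - 39) = 15*(47 - 39) = 15*8 = 120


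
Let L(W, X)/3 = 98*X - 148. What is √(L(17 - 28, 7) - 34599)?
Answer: 3*I*√3665 ≈ 181.62*I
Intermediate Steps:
L(W, X) = -444 + 294*X (L(W, X) = 3*(98*X - 148) = 3*(-148 + 98*X) = -444 + 294*X)
√(L(17 - 28, 7) - 34599) = √((-444 + 294*7) - 34599) = √((-444 + 2058) - 34599) = √(1614 - 34599) = √(-32985) = 3*I*√3665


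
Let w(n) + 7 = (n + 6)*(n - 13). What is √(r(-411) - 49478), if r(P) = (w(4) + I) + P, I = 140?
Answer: I*√49846 ≈ 223.26*I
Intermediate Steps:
w(n) = -7 + (-13 + n)*(6 + n) (w(n) = -7 + (n + 6)*(n - 13) = -7 + (6 + n)*(-13 + n) = -7 + (-13 + n)*(6 + n))
r(P) = 43 + P (r(P) = ((-85 + 4² - 7*4) + 140) + P = ((-85 + 16 - 28) + 140) + P = (-97 + 140) + P = 43 + P)
√(r(-411) - 49478) = √((43 - 411) - 49478) = √(-368 - 49478) = √(-49846) = I*√49846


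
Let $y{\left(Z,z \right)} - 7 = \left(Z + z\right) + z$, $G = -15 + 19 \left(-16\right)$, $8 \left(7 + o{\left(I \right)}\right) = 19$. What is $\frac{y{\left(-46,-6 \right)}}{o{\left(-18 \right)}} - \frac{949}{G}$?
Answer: $\frac{165265}{11803} \approx 14.002$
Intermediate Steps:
$o{\left(I \right)} = - \frac{37}{8}$ ($o{\left(I \right)} = -7 + \frac{1}{8} \cdot 19 = -7 + \frac{19}{8} = - \frac{37}{8}$)
$G = -319$ ($G = -15 - 304 = -319$)
$y{\left(Z,z \right)} = 7 + Z + 2 z$ ($y{\left(Z,z \right)} = 7 + \left(\left(Z + z\right) + z\right) = 7 + \left(Z + 2 z\right) = 7 + Z + 2 z$)
$\frac{y{\left(-46,-6 \right)}}{o{\left(-18 \right)}} - \frac{949}{G} = \frac{7 - 46 + 2 \left(-6\right)}{- \frac{37}{8}} - \frac{949}{-319} = \left(7 - 46 - 12\right) \left(- \frac{8}{37}\right) - - \frac{949}{319} = \left(-51\right) \left(- \frac{8}{37}\right) + \frac{949}{319} = \frac{408}{37} + \frac{949}{319} = \frac{165265}{11803}$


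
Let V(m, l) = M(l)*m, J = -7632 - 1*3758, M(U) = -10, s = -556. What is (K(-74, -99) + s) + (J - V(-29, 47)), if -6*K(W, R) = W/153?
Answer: -5616287/459 ≈ -12236.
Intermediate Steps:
K(W, R) = -W/918 (K(W, R) = -W/(6*153) = -W/918)
J = -11390 (J = -7632 - 3758 = -11390)
V(m, l) = -10*m
(K(-74, -99) + s) + (J - V(-29, 47)) = (-1/918*(-74) - 556) + (-11390 - (-10)*(-29)) = (37/459 - 556) + (-11390 - 1*290) = -255167/459 + (-11390 - 290) = -255167/459 - 11680 = -5616287/459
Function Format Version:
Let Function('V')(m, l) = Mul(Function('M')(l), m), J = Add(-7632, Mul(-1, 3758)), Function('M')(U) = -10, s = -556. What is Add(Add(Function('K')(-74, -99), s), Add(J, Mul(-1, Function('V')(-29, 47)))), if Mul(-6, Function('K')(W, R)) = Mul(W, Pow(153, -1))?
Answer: Rational(-5616287, 459) ≈ -12236.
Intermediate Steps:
Function('K')(W, R) = Mul(Rational(-1, 918), W) (Function('K')(W, R) = Mul(Rational(-1, 6), Mul(W, Pow(153, -1))) = Mul(Rational(-1, 6), Mul(W, Rational(1, 153))) = Mul(Rational(-1, 6), Mul(Rational(1, 153), W)) = Mul(Rational(-1, 918), W))
J = -11390 (J = Add(-7632, -3758) = -11390)
Function('V')(m, l) = Mul(-10, m)
Add(Add(Function('K')(-74, -99), s), Add(J, Mul(-1, Function('V')(-29, 47)))) = Add(Add(Mul(Rational(-1, 918), -74), -556), Add(-11390, Mul(-1, Mul(-10, -29)))) = Add(Add(Rational(37, 459), -556), Add(-11390, Mul(-1, 290))) = Add(Rational(-255167, 459), Add(-11390, -290)) = Add(Rational(-255167, 459), -11680) = Rational(-5616287, 459)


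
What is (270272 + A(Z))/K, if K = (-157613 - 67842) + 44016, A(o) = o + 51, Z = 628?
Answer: -270951/181439 ≈ -1.4933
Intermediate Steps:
A(o) = 51 + o
K = -181439 (K = -225455 + 44016 = -181439)
(270272 + A(Z))/K = (270272 + (51 + 628))/(-181439) = (270272 + 679)*(-1/181439) = 270951*(-1/181439) = -270951/181439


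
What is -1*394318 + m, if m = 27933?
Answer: -366385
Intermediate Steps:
-1*394318 + m = -1*394318 + 27933 = -394318 + 27933 = -366385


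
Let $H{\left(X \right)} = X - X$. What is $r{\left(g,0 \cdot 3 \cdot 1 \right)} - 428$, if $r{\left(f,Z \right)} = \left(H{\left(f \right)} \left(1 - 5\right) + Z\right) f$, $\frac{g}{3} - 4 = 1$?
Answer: $-428$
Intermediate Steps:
$g = 15$ ($g = 12 + 3 \cdot 1 = 12 + 3 = 15$)
$H{\left(X \right)} = 0$
$r{\left(f,Z \right)} = Z f$ ($r{\left(f,Z \right)} = \left(0 \left(1 - 5\right) + Z\right) f = \left(0 \left(-4\right) + Z\right) f = \left(0 + Z\right) f = Z f$)
$r{\left(g,0 \cdot 3 \cdot 1 \right)} - 428 = 0 \cdot 3 \cdot 1 \cdot 15 - 428 = 0 \cdot 1 \cdot 15 - 428 = 0 \cdot 15 - 428 = 0 - 428 = -428$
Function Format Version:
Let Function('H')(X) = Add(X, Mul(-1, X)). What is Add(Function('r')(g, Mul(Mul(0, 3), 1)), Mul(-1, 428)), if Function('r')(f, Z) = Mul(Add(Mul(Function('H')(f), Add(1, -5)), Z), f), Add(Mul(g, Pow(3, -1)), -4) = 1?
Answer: -428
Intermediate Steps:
g = 15 (g = Add(12, Mul(3, 1)) = Add(12, 3) = 15)
Function('H')(X) = 0
Function('r')(f, Z) = Mul(Z, f) (Function('r')(f, Z) = Mul(Add(Mul(0, Add(1, -5)), Z), f) = Mul(Add(Mul(0, -4), Z), f) = Mul(Add(0, Z), f) = Mul(Z, f))
Add(Function('r')(g, Mul(Mul(0, 3), 1)), Mul(-1, 428)) = Add(Mul(Mul(Mul(0, 3), 1), 15), Mul(-1, 428)) = Add(Mul(Mul(0, 1), 15), -428) = Add(Mul(0, 15), -428) = Add(0, -428) = -428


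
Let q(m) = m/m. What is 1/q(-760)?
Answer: 1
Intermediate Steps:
q(m) = 1
1/q(-760) = 1/1 = 1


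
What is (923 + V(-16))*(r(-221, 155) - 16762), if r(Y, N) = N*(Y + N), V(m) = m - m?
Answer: -24913616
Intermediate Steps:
V(m) = 0
r(Y, N) = N*(N + Y)
(923 + V(-16))*(r(-221, 155) - 16762) = (923 + 0)*(155*(155 - 221) - 16762) = 923*(155*(-66) - 16762) = 923*(-10230 - 16762) = 923*(-26992) = -24913616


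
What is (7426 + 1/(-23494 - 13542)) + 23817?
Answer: 1157115747/37036 ≈ 31243.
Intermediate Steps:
(7426 + 1/(-23494 - 13542)) + 23817 = (7426 + 1/(-37036)) + 23817 = (7426 - 1/37036) + 23817 = 275029335/37036 + 23817 = 1157115747/37036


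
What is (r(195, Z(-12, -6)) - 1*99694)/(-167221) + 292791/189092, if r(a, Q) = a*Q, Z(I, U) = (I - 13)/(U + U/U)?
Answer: 67627776959/31620153332 ≈ 2.1388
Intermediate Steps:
Z(I, U) = (-13 + I)/(1 + U) (Z(I, U) = (-13 + I)/(U + 1) = (-13 + I)/(1 + U))
r(a, Q) = Q*a
(r(195, Z(-12, -6)) - 1*99694)/(-167221) + 292791/189092 = (((-13 - 12)/(1 - 6))*195 - 1*99694)/(-167221) + 292791/189092 = ((-25/(-5))*195 - 99694)*(-1/167221) + 292791*(1/189092) = (-1/5*(-25)*195 - 99694)*(-1/167221) + 292791/189092 = (5*195 - 99694)*(-1/167221) + 292791/189092 = (975 - 99694)*(-1/167221) + 292791/189092 = -98719*(-1/167221) + 292791/189092 = 98719/167221 + 292791/189092 = 67627776959/31620153332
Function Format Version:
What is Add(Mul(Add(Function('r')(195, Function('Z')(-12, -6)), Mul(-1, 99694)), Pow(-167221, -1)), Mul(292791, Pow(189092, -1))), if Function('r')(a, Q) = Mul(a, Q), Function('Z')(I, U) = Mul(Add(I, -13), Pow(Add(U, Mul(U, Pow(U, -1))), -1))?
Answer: Rational(67627776959, 31620153332) ≈ 2.1388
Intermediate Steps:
Function('Z')(I, U) = Mul(Pow(Add(1, U), -1), Add(-13, I)) (Function('Z')(I, U) = Mul(Add(-13, I), Pow(Add(U, 1), -1)) = Mul(Add(-13, I), Pow(Add(1, U), -1)) = Mul(Pow(Add(1, U), -1), Add(-13, I)))
Function('r')(a, Q) = Mul(Q, a)
Add(Mul(Add(Function('r')(195, Function('Z')(-12, -6)), Mul(-1, 99694)), Pow(-167221, -1)), Mul(292791, Pow(189092, -1))) = Add(Mul(Add(Mul(Mul(Pow(Add(1, -6), -1), Add(-13, -12)), 195), Mul(-1, 99694)), Pow(-167221, -1)), Mul(292791, Pow(189092, -1))) = Add(Mul(Add(Mul(Mul(Pow(-5, -1), -25), 195), -99694), Rational(-1, 167221)), Mul(292791, Rational(1, 189092))) = Add(Mul(Add(Mul(Mul(Rational(-1, 5), -25), 195), -99694), Rational(-1, 167221)), Rational(292791, 189092)) = Add(Mul(Add(Mul(5, 195), -99694), Rational(-1, 167221)), Rational(292791, 189092)) = Add(Mul(Add(975, -99694), Rational(-1, 167221)), Rational(292791, 189092)) = Add(Mul(-98719, Rational(-1, 167221)), Rational(292791, 189092)) = Add(Rational(98719, 167221), Rational(292791, 189092)) = Rational(67627776959, 31620153332)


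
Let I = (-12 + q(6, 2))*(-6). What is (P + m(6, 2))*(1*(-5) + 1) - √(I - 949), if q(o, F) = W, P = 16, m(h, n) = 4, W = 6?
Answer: -80 - I*√913 ≈ -80.0 - 30.216*I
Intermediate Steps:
q(o, F) = 6
I = 36 (I = (-12 + 6)*(-6) = -6*(-6) = 36)
(P + m(6, 2))*(1*(-5) + 1) - √(I - 949) = (16 + 4)*(1*(-5) + 1) - √(36 - 949) = 20*(-5 + 1) - √(-913) = 20*(-4) - I*√913 = -80 - I*√913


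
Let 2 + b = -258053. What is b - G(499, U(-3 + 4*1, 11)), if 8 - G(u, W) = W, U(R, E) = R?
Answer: -258062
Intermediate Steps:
G(u, W) = 8 - W
b = -258055 (b = -2 - 258053 = -258055)
b - G(499, U(-3 + 4*1, 11)) = -258055 - (8 - (-3 + 4*1)) = -258055 - (8 - (-3 + 4)) = -258055 - (8 - 1*1) = -258055 - (8 - 1) = -258055 - 1*7 = -258055 - 7 = -258062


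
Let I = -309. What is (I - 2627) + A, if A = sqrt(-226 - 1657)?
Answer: -2936 + I*sqrt(1883) ≈ -2936.0 + 43.394*I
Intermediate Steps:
A = I*sqrt(1883) (A = sqrt(-1883) = I*sqrt(1883) ≈ 43.394*I)
(I - 2627) + A = (-309 - 2627) + I*sqrt(1883) = -2936 + I*sqrt(1883)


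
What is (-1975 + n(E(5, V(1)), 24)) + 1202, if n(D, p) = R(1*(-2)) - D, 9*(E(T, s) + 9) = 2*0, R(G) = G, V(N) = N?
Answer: -766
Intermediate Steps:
E(T, s) = -9 (E(T, s) = -9 + (2*0)/9 = -9 + (⅑)*0 = -9 + 0 = -9)
n(D, p) = -2 - D (n(D, p) = 1*(-2) - D = -2 - D)
(-1975 + n(E(5, V(1)), 24)) + 1202 = (-1975 + (-2 - 1*(-9))) + 1202 = (-1975 + (-2 + 9)) + 1202 = (-1975 + 7) + 1202 = -1968 + 1202 = -766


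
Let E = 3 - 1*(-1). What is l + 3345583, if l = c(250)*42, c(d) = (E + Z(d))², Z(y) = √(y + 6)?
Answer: 3362383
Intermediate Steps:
Z(y) = √(6 + y)
E = 4 (E = 3 + 1 = 4)
c(d) = (4 + √(6 + d))²
l = 16800 (l = (4 + √(6 + 250))²*42 = (4 + √256)²*42 = (4 + 16)²*42 = 20²*42 = 400*42 = 16800)
l + 3345583 = 16800 + 3345583 = 3362383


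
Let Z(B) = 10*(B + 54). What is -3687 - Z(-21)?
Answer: -4017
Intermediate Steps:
Z(B) = 540 + 10*B (Z(B) = 10*(54 + B) = 540 + 10*B)
-3687 - Z(-21) = -3687 - (540 + 10*(-21)) = -3687 - (540 - 210) = -3687 - 1*330 = -3687 - 330 = -4017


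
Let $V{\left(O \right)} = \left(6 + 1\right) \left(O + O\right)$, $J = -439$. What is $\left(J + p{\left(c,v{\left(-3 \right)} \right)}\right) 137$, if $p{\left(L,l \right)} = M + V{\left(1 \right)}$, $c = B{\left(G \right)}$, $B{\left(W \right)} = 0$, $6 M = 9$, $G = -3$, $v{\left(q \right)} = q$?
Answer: $- \frac{116039}{2} \approx -58020.0$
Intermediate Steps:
$M = \frac{3}{2}$ ($M = \frac{1}{6} \cdot 9 = \frac{3}{2} \approx 1.5$)
$c = 0$
$V{\left(O \right)} = 14 O$ ($V{\left(O \right)} = 7 \cdot 2 O = 14 O$)
$p{\left(L,l \right)} = \frac{31}{2}$ ($p{\left(L,l \right)} = \frac{3}{2} + 14 \cdot 1 = \frac{3}{2} + 14 = \frac{31}{2}$)
$\left(J + p{\left(c,v{\left(-3 \right)} \right)}\right) 137 = \left(-439 + \frac{31}{2}\right) 137 = \left(- \frac{847}{2}\right) 137 = - \frac{116039}{2}$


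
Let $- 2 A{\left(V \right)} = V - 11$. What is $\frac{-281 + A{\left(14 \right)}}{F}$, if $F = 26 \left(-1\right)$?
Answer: $\frac{565}{52} \approx 10.865$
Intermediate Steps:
$A{\left(V \right)} = \frac{11}{2} - \frac{V}{2}$ ($A{\left(V \right)} = - \frac{V - 11}{2} = - \frac{-11 + V}{2} = \frac{11}{2} - \frac{V}{2}$)
$F = -26$
$\frac{-281 + A{\left(14 \right)}}{F} = \frac{-281 + \left(\frac{11}{2} - 7\right)}{-26} = \left(-281 + \left(\frac{11}{2} - 7\right)\right) \left(- \frac{1}{26}\right) = \left(-281 - \frac{3}{2}\right) \left(- \frac{1}{26}\right) = \left(- \frac{565}{2}\right) \left(- \frac{1}{26}\right) = \frac{565}{52}$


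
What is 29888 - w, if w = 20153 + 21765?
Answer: -12030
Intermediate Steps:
w = 41918
29888 - w = 29888 - 1*41918 = 29888 - 41918 = -12030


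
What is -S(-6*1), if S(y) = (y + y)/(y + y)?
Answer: -1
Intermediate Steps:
S(y) = 1 (S(y) = (2*y)/((2*y)) = (2*y)*(1/(2*y)) = 1)
-S(-6*1) = -1*1 = -1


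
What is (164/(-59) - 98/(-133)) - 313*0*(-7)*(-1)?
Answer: -2290/1121 ≈ -2.0428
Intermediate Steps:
(164/(-59) - 98/(-133)) - 313*0*(-7)*(-1) = (164*(-1/59) - 98*(-1/133)) - 0*(-1) = (-164/59 + 14/19) - 313*0 = -2290/1121 + 0 = -2290/1121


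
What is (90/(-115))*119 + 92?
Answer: -26/23 ≈ -1.1304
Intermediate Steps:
(90/(-115))*119 + 92 = (90*(-1/115))*119 + 92 = -18/23*119 + 92 = -2142/23 + 92 = -26/23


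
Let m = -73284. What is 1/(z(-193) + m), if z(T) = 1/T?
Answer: -193/14143813 ≈ -1.3646e-5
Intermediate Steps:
1/(z(-193) + m) = 1/(1/(-193) - 73284) = 1/(-1/193 - 73284) = 1/(-14143813/193) = -193/14143813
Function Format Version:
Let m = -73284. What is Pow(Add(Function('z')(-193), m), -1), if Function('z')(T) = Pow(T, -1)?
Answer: Rational(-193, 14143813) ≈ -1.3646e-5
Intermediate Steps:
Pow(Add(Function('z')(-193), m), -1) = Pow(Add(Pow(-193, -1), -73284), -1) = Pow(Add(Rational(-1, 193), -73284), -1) = Pow(Rational(-14143813, 193), -1) = Rational(-193, 14143813)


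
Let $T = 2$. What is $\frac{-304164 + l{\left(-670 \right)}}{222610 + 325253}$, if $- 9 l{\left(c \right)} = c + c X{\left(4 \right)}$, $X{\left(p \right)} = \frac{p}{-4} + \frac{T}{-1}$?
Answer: $- \frac{2738816}{4930767} \approx -0.55545$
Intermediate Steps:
$X{\left(p \right)} = -2 - \frac{p}{4}$ ($X{\left(p \right)} = \frac{p}{-4} + \frac{2}{-1} = p \left(- \frac{1}{4}\right) + 2 \left(-1\right) = - \frac{p}{4} - 2 = -2 - \frac{p}{4}$)
$l{\left(c \right)} = \frac{2 c}{9}$ ($l{\left(c \right)} = - \frac{c + c \left(-2 - 1\right)}{9} = - \frac{c + c \left(-3\right)}{9} = - \frac{c - 3 c}{9} = - \frac{\left(-2\right) c}{9} = \frac{2 c}{9}$)
$\frac{-304164 + l{\left(-670 \right)}}{222610 + 325253} = \frac{-304164 + \frac{2}{9} \left(-670\right)}{222610 + 325253} = \frac{-304164 - \frac{1340}{9}}{547863} = \left(- \frac{2738816}{9}\right) \frac{1}{547863} = - \frac{2738816}{4930767}$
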